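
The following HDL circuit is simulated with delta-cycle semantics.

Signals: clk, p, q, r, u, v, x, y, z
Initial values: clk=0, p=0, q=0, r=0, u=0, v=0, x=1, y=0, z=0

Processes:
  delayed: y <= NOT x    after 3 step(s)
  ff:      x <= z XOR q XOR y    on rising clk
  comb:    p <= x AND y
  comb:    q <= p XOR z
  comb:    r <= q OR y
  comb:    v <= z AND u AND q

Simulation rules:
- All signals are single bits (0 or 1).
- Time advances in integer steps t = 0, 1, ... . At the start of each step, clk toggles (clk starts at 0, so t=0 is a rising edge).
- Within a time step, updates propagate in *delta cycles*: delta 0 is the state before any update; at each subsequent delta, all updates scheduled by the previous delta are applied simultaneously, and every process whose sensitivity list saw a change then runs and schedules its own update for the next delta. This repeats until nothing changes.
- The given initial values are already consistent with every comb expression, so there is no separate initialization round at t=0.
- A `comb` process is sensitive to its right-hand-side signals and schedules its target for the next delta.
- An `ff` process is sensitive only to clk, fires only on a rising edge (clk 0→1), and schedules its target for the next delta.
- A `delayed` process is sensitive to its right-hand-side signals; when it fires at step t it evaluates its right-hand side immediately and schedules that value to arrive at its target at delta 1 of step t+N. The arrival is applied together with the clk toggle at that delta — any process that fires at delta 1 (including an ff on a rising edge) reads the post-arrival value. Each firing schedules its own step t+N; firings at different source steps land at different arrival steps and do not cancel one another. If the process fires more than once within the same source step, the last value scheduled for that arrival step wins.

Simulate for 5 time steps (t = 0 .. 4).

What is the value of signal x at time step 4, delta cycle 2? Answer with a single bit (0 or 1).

1

[bits: v,z,clk,x,r,y,p,u,q]
t=0: Δ0=000100000 Δ1=001100000 Δ2=001000000 | 2Δ
t=1: Δ0=001000000 Δ1=000000000 | 1Δ
t=2: Δ0=000000000 Δ1=001000000 | 1Δ
t=3: Δ0=001000000 Δ1=000001000 Δ2=000011000 | 2Δ
t=4: Δ0=000011000 Δ1=001011000 Δ2=001111000 Δ3=001111100 Δ4=001111101 | 4Δ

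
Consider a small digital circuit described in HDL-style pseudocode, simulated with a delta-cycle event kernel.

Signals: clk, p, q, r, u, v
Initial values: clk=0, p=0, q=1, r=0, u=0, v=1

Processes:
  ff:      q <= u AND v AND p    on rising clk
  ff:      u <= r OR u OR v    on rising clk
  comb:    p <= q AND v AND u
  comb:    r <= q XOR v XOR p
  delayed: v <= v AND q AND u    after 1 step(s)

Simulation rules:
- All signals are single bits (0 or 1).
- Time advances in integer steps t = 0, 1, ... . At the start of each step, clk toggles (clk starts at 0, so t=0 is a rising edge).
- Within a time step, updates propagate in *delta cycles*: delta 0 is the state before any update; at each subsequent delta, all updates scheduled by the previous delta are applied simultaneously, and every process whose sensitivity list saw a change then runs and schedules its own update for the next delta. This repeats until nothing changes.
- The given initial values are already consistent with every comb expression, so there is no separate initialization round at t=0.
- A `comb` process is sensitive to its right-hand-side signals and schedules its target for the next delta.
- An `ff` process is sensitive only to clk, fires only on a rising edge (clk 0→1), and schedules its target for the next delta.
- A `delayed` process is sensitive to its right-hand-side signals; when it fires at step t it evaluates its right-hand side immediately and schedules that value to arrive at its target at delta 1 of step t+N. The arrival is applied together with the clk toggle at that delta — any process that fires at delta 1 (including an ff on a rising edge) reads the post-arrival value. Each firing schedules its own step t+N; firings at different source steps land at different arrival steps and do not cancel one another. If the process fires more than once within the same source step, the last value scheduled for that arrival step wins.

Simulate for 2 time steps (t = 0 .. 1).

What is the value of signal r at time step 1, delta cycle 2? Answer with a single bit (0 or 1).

t=0 Δ0: u=0 clk=0 p=0 v=1 r=0 q=1
  Δ1: clk:0→1
  Δ2: u:0→1, q:1→0
  Δ3: r:0→1
  (3Δ to stable)
t=1 Δ0: u=1 clk=1 p=0 v=1 r=1 q=0
  Δ1: clk:1→0, v:1→0
  Δ2: r:1→0
  (2Δ to stable)

0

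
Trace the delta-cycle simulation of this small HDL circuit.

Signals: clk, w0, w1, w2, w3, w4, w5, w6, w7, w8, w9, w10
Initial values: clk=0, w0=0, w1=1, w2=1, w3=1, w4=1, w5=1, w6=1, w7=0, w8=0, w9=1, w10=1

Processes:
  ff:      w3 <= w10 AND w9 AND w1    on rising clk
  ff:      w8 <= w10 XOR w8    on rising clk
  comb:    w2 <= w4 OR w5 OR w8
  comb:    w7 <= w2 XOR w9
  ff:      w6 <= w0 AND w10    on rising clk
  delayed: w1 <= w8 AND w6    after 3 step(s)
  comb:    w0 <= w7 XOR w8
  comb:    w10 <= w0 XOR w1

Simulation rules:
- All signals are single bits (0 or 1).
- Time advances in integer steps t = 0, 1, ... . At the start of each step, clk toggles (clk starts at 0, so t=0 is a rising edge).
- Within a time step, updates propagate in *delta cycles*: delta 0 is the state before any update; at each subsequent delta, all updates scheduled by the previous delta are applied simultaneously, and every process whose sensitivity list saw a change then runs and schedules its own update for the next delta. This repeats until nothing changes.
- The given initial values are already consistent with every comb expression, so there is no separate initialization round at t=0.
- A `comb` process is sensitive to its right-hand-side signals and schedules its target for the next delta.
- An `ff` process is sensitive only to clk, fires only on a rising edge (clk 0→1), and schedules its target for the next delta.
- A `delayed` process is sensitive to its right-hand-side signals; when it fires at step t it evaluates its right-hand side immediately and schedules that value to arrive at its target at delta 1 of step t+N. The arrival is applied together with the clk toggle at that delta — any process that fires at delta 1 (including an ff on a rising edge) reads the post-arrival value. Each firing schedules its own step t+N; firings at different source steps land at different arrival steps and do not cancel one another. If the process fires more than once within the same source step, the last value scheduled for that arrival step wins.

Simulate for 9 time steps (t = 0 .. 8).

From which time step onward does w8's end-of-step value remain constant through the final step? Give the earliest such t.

4

t0.Δ0 w5=1 w6=1 w8=0 w3=1 w0=0 w1=1 clk=0 w4=1 w2=1 w9=1 w10=1 w7=0
t0.Δ1 w5=1 w6=1 w8=0 w3=1 w0=0 w1=1 clk=1 w4=1 w2=1 w9=1 w10=1 w7=0
t0.Δ2 w5=1 w6=0 w8=1 w3=1 w0=0 w1=1 clk=1 w4=1 w2=1 w9=1 w10=1 w7=0
t0.Δ3 w5=1 w6=0 w8=1 w3=1 w0=1 w1=1 clk=1 w4=1 w2=1 w9=1 w10=1 w7=0
t0.Δ4 w5=1 w6=0 w8=1 w3=1 w0=1 w1=1 clk=1 w4=1 w2=1 w9=1 w10=0 w7=0
t1.Δ0 w5=1 w6=0 w8=1 w3=1 w0=1 w1=1 clk=1 w4=1 w2=1 w9=1 w10=0 w7=0
t1.Δ1 w5=1 w6=0 w8=1 w3=1 w0=1 w1=1 clk=0 w4=1 w2=1 w9=1 w10=0 w7=0
t2.Δ0 w5=1 w6=0 w8=1 w3=1 w0=1 w1=1 clk=0 w4=1 w2=1 w9=1 w10=0 w7=0
t2.Δ1 w5=1 w6=0 w8=1 w3=1 w0=1 w1=1 clk=1 w4=1 w2=1 w9=1 w10=0 w7=0
t2.Δ2 w5=1 w6=0 w8=1 w3=0 w0=1 w1=1 clk=1 w4=1 w2=1 w9=1 w10=0 w7=0
t3.Δ0 w5=1 w6=0 w8=1 w3=0 w0=1 w1=1 clk=1 w4=1 w2=1 w9=1 w10=0 w7=0
t3.Δ1 w5=1 w6=0 w8=1 w3=0 w0=1 w1=0 clk=0 w4=1 w2=1 w9=1 w10=0 w7=0
t3.Δ2 w5=1 w6=0 w8=1 w3=0 w0=1 w1=0 clk=0 w4=1 w2=1 w9=1 w10=1 w7=0
t4.Δ0 w5=1 w6=0 w8=1 w3=0 w0=1 w1=0 clk=0 w4=1 w2=1 w9=1 w10=1 w7=0
t4.Δ1 w5=1 w6=0 w8=1 w3=0 w0=1 w1=0 clk=1 w4=1 w2=1 w9=1 w10=1 w7=0
t4.Δ2 w5=1 w6=1 w8=0 w3=0 w0=1 w1=0 clk=1 w4=1 w2=1 w9=1 w10=1 w7=0
t4.Δ3 w5=1 w6=1 w8=0 w3=0 w0=0 w1=0 clk=1 w4=1 w2=1 w9=1 w10=1 w7=0
t4.Δ4 w5=1 w6=1 w8=0 w3=0 w0=0 w1=0 clk=1 w4=1 w2=1 w9=1 w10=0 w7=0
t5.Δ0 w5=1 w6=1 w8=0 w3=0 w0=0 w1=0 clk=1 w4=1 w2=1 w9=1 w10=0 w7=0
t5.Δ1 w5=1 w6=1 w8=0 w3=0 w0=0 w1=0 clk=0 w4=1 w2=1 w9=1 w10=0 w7=0
t6.Δ0 w5=1 w6=1 w8=0 w3=0 w0=0 w1=0 clk=0 w4=1 w2=1 w9=1 w10=0 w7=0
t6.Δ1 w5=1 w6=1 w8=0 w3=0 w0=0 w1=0 clk=1 w4=1 w2=1 w9=1 w10=0 w7=0
t6.Δ2 w5=1 w6=0 w8=0 w3=0 w0=0 w1=0 clk=1 w4=1 w2=1 w9=1 w10=0 w7=0
t7.Δ0 w5=1 w6=0 w8=0 w3=0 w0=0 w1=0 clk=1 w4=1 w2=1 w9=1 w10=0 w7=0
t7.Δ1 w5=1 w6=0 w8=0 w3=0 w0=0 w1=0 clk=0 w4=1 w2=1 w9=1 w10=0 w7=0
t8.Δ0 w5=1 w6=0 w8=0 w3=0 w0=0 w1=0 clk=0 w4=1 w2=1 w9=1 w10=0 w7=0
t8.Δ1 w5=1 w6=0 w8=0 w3=0 w0=0 w1=0 clk=1 w4=1 w2=1 w9=1 w10=0 w7=0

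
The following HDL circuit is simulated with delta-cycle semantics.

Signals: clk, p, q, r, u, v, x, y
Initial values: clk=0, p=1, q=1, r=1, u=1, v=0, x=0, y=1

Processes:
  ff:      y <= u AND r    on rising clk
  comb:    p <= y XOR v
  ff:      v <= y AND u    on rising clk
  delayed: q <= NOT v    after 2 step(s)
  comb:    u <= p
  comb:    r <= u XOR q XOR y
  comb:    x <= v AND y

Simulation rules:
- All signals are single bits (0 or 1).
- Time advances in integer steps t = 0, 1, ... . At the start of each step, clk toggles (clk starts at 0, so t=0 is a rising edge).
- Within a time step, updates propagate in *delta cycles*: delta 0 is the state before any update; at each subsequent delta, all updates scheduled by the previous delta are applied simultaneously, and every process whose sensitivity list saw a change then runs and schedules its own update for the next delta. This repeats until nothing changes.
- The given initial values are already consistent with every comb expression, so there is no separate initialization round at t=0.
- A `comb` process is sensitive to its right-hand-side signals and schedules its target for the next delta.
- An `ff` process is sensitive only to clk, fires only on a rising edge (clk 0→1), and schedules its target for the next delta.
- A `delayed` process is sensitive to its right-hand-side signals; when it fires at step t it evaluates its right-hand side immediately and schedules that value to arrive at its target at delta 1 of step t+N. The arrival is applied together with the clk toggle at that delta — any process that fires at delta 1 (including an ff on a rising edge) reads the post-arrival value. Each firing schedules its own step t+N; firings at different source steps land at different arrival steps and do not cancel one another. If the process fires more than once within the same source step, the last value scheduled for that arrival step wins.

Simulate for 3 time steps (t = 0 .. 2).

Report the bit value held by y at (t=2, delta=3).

[bits: x,p,q,r,clk,u,v,y]
t=0: Δ0=01110101 Δ1=01111101 Δ2=01111111 Δ3=10111111 Δ4=10111011 Δ5=10101011 | 5Δ
t=1: Δ0=10101011 Δ1=10100011 | 1Δ
t=2: Δ0=10100011 Δ1=10001011 Δ2=10011000 Δ3=00001000 | 3Δ

0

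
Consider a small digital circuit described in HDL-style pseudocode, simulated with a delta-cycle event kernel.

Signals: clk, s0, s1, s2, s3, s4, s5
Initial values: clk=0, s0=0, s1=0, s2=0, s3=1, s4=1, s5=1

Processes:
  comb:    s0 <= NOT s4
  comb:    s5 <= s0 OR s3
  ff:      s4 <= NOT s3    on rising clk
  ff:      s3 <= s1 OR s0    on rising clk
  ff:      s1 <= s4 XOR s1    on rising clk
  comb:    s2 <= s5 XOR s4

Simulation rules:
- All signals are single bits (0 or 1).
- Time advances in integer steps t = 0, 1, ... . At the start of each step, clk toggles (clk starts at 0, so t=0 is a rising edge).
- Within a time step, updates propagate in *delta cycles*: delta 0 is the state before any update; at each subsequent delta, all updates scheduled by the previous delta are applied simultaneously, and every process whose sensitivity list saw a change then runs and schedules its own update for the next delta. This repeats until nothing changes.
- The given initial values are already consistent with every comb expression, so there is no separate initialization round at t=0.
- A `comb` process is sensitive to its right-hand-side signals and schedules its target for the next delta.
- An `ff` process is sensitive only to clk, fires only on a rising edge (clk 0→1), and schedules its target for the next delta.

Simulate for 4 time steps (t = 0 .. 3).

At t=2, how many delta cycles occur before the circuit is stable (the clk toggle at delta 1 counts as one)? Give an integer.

t0.Δ0 s0=0 s5=1 clk=0 s2=0 s1=0 s4=1 s3=1
t0.Δ1 s0=0 s5=1 clk=1 s2=0 s1=0 s4=1 s3=1
t0.Δ2 s0=0 s5=1 clk=1 s2=0 s1=1 s4=0 s3=0
t0.Δ3 s0=1 s5=0 clk=1 s2=1 s1=1 s4=0 s3=0
t0.Δ4 s0=1 s5=1 clk=1 s2=0 s1=1 s4=0 s3=0
t0.Δ5 s0=1 s5=1 clk=1 s2=1 s1=1 s4=0 s3=0
t1.Δ0 s0=1 s5=1 clk=1 s2=1 s1=1 s4=0 s3=0
t1.Δ1 s0=1 s5=1 clk=0 s2=1 s1=1 s4=0 s3=0
t2.Δ0 s0=1 s5=1 clk=0 s2=1 s1=1 s4=0 s3=0
t2.Δ1 s0=1 s5=1 clk=1 s2=1 s1=1 s4=0 s3=0
t2.Δ2 s0=1 s5=1 clk=1 s2=1 s1=1 s4=1 s3=1
t2.Δ3 s0=0 s5=1 clk=1 s2=0 s1=1 s4=1 s3=1
t3.Δ0 s0=0 s5=1 clk=1 s2=0 s1=1 s4=1 s3=1
t3.Δ1 s0=0 s5=1 clk=0 s2=0 s1=1 s4=1 s3=1

3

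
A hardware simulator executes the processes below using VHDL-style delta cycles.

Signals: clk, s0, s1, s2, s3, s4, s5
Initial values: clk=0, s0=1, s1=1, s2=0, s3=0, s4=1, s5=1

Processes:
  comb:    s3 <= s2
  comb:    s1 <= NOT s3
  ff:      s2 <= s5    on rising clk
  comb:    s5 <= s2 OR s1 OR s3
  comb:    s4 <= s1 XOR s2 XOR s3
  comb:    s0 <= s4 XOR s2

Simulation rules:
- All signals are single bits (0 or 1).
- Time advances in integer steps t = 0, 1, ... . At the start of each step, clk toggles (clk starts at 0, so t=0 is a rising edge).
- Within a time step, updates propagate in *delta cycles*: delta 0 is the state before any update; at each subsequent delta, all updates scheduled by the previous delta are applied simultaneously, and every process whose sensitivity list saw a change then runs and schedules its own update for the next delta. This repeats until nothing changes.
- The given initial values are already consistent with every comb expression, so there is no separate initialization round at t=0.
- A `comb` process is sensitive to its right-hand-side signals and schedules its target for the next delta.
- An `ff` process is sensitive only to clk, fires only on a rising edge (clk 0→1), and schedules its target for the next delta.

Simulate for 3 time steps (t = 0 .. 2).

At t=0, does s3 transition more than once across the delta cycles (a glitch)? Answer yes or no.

no

t=0 Δ0: s4=1 s2=0 s1=1 s3=0 clk=0 s5=1 s0=1
  Δ1: clk:0→1
  Δ2: s2:0→1
  Δ3: s4:1→0, s3:0→1, s0:1→0
  Δ4: s4:0→1, s1:1→0, s0:0→1
  Δ5: s4:1→0, s0:1→0
  Δ6: s0:0→1
  (6Δ to stable)
t=1 Δ0: s4=0 s2=1 s1=0 s3=1 clk=1 s5=1 s0=1
  Δ1: clk:1→0
  (1Δ to stable)
t=2 Δ0: s4=0 s2=1 s1=0 s3=1 clk=0 s5=1 s0=1
  Δ1: clk:0→1
  (1Δ to stable)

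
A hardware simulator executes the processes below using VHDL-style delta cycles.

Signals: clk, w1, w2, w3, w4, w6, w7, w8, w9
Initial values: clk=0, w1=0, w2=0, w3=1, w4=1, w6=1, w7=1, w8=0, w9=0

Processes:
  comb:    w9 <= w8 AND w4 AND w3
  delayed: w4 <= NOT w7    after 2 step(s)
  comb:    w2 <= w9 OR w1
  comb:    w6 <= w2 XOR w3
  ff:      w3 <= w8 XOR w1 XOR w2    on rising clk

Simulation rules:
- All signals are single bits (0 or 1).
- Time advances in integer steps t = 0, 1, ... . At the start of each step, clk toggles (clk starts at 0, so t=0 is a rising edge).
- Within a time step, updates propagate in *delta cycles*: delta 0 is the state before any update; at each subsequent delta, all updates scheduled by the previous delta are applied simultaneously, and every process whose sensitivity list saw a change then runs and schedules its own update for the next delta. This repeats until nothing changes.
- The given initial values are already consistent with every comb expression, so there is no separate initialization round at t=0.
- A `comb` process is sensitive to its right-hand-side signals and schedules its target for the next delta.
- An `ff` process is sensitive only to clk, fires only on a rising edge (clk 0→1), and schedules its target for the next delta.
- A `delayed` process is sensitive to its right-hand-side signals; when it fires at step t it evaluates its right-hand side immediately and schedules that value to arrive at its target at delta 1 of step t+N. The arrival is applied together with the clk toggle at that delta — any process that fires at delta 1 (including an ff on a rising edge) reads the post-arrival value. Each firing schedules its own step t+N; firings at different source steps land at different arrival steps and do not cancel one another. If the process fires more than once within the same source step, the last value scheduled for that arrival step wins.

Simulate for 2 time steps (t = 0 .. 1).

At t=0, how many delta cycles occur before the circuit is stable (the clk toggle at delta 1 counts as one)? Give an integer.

3

[bits: w6,w9,w1,w3,clk,w4,w8,w7,w2]
t=0: Δ0=100101010 Δ1=100111010 Δ2=100011010 Δ3=000011010 | 3Δ
t=1: Δ0=000011010 Δ1=000001010 | 1Δ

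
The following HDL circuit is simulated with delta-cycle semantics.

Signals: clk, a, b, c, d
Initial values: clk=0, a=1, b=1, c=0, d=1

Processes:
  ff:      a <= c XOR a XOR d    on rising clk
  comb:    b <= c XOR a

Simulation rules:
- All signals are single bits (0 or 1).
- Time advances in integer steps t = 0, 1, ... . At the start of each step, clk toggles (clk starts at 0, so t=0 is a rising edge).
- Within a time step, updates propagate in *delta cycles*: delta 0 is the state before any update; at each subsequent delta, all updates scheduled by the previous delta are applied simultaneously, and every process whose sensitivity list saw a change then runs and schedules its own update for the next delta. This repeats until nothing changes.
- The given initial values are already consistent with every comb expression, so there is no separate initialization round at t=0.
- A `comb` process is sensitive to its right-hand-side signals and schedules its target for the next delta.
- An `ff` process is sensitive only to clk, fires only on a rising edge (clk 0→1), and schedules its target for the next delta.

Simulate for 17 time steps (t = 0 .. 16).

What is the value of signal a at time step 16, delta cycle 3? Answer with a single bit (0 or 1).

0

[bits: a,b,d,clk,c]
t=0: Δ0=11100 Δ1=11110 Δ2=01110 Δ3=00110 | 3Δ
t=1: Δ0=00110 Δ1=00100 | 1Δ
t=2: Δ0=00100 Δ1=00110 Δ2=10110 Δ3=11110 | 3Δ
t=3: Δ0=11110 Δ1=11100 | 1Δ
t=4: Δ0=11100 Δ1=11110 Δ2=01110 Δ3=00110 | 3Δ
t=5: Δ0=00110 Δ1=00100 | 1Δ
t=6: Δ0=00100 Δ1=00110 Δ2=10110 Δ3=11110 | 3Δ
t=7: Δ0=11110 Δ1=11100 | 1Δ
t=8: Δ0=11100 Δ1=11110 Δ2=01110 Δ3=00110 | 3Δ
t=9: Δ0=00110 Δ1=00100 | 1Δ
t=10: Δ0=00100 Δ1=00110 Δ2=10110 Δ3=11110 | 3Δ
t=11: Δ0=11110 Δ1=11100 | 1Δ
t=12: Δ0=11100 Δ1=11110 Δ2=01110 Δ3=00110 | 3Δ
t=13: Δ0=00110 Δ1=00100 | 1Δ
t=14: Δ0=00100 Δ1=00110 Δ2=10110 Δ3=11110 | 3Δ
t=15: Δ0=11110 Δ1=11100 | 1Δ
t=16: Δ0=11100 Δ1=11110 Δ2=01110 Δ3=00110 | 3Δ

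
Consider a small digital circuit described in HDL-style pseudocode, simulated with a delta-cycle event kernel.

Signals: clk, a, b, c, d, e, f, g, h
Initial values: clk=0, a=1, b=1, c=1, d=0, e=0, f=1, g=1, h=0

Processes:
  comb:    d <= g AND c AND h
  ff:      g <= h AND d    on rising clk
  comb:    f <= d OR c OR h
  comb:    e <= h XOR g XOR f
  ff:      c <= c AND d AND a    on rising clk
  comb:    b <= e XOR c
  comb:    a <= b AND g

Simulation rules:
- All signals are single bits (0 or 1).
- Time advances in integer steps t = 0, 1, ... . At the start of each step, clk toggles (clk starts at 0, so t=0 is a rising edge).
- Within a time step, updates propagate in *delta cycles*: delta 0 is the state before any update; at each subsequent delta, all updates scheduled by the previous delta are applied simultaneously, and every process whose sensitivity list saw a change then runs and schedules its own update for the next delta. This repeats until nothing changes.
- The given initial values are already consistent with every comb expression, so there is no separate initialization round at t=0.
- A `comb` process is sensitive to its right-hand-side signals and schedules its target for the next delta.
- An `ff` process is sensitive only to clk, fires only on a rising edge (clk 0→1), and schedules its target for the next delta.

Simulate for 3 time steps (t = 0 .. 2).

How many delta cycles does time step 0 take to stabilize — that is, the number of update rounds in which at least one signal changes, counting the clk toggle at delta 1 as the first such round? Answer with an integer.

5

t0.Δ0 h=0 d=0 b=1 g=1 f=1 a=1 clk=0 e=0 c=1
t0.Δ1 h=0 d=0 b=1 g=1 f=1 a=1 clk=1 e=0 c=1
t0.Δ2 h=0 d=0 b=1 g=0 f=1 a=1 clk=1 e=0 c=0
t0.Δ3 h=0 d=0 b=0 g=0 f=0 a=0 clk=1 e=1 c=0
t0.Δ4 h=0 d=0 b=1 g=0 f=0 a=0 clk=1 e=0 c=0
t0.Δ5 h=0 d=0 b=0 g=0 f=0 a=0 clk=1 e=0 c=0
t1.Δ0 h=0 d=0 b=0 g=0 f=0 a=0 clk=1 e=0 c=0
t1.Δ1 h=0 d=0 b=0 g=0 f=0 a=0 clk=0 e=0 c=0
t2.Δ0 h=0 d=0 b=0 g=0 f=0 a=0 clk=0 e=0 c=0
t2.Δ1 h=0 d=0 b=0 g=0 f=0 a=0 clk=1 e=0 c=0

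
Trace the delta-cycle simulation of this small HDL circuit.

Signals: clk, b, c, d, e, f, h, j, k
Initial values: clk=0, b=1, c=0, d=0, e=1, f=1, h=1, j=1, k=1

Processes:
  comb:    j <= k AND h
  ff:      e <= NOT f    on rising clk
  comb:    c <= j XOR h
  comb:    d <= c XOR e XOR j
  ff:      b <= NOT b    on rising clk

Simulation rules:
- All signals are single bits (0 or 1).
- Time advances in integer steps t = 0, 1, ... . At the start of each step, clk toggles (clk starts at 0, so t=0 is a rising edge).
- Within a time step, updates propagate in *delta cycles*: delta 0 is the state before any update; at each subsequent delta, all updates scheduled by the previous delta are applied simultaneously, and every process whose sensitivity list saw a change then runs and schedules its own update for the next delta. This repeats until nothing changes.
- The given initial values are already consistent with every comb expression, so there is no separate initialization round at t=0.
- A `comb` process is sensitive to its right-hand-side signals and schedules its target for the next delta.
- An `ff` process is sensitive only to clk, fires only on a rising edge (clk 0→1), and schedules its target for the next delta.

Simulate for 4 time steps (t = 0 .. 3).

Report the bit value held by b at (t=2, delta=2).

1

t=0 Δ0: f=1 e=1 j=1 d=0 b=1 clk=0 c=0 h=1 k=1
  Δ1: clk:0→1
  Δ2: e:1→0, b:1→0
  Δ3: d:0→1
  (3Δ to stable)
t=1 Δ0: f=1 e=0 j=1 d=1 b=0 clk=1 c=0 h=1 k=1
  Δ1: clk:1→0
  (1Δ to stable)
t=2 Δ0: f=1 e=0 j=1 d=1 b=0 clk=0 c=0 h=1 k=1
  Δ1: clk:0→1
  Δ2: b:0→1
  (2Δ to stable)
t=3 Δ0: f=1 e=0 j=1 d=1 b=1 clk=1 c=0 h=1 k=1
  Δ1: clk:1→0
  (1Δ to stable)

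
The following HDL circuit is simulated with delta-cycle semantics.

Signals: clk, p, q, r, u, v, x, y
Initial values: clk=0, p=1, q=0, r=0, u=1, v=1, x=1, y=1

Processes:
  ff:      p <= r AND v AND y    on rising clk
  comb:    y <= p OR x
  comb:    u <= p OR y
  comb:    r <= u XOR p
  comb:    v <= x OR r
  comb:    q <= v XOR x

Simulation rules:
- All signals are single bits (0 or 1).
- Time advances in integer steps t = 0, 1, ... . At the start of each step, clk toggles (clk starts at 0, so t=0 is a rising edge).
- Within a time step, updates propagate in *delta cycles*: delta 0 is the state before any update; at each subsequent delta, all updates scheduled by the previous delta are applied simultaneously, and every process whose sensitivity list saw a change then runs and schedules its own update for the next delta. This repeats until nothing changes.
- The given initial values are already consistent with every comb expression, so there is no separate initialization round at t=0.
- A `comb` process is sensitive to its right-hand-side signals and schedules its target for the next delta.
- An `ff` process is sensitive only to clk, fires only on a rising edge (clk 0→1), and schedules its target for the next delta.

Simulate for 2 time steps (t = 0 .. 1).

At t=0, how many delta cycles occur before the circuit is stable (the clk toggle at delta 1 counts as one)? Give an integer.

3

t=0 Δ0: y=1 p=1 v=1 clk=0 r=0 u=1 q=0 x=1
  Δ1: clk:0→1
  Δ2: p:1→0
  Δ3: r:0→1
  (3Δ to stable)
t=1 Δ0: y=1 p=0 v=1 clk=1 r=1 u=1 q=0 x=1
  Δ1: clk:1→0
  (1Δ to stable)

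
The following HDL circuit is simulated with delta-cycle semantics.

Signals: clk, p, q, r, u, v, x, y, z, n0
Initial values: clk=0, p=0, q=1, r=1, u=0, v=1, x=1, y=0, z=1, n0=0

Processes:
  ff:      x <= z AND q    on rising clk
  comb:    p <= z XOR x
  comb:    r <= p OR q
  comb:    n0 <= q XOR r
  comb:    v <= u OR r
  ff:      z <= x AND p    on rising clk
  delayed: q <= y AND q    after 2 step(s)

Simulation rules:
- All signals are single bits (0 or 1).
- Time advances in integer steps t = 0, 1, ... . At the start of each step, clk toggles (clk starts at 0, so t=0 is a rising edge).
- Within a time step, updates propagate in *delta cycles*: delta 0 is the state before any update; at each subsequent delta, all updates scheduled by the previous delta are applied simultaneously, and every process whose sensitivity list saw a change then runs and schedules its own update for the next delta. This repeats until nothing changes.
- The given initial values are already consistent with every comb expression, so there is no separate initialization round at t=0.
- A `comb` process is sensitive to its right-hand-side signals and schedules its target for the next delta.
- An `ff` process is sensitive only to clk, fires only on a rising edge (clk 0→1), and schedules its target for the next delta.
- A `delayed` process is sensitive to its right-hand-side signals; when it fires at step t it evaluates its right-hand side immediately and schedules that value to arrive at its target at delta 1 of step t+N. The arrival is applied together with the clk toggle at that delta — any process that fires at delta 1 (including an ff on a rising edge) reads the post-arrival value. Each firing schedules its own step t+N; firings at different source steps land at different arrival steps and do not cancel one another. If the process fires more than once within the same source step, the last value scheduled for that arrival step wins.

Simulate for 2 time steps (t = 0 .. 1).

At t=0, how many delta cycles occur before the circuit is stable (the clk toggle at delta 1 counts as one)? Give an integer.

t0.Δ0 y=0 z=1 v=1 r=1 p=0 q=1 x=1 n0=0 u=0 clk=0
t0.Δ1 y=0 z=1 v=1 r=1 p=0 q=1 x=1 n0=0 u=0 clk=1
t0.Δ2 y=0 z=0 v=1 r=1 p=0 q=1 x=1 n0=0 u=0 clk=1
t0.Δ3 y=0 z=0 v=1 r=1 p=1 q=1 x=1 n0=0 u=0 clk=1
t1.Δ0 y=0 z=0 v=1 r=1 p=1 q=1 x=1 n0=0 u=0 clk=1
t1.Δ1 y=0 z=0 v=1 r=1 p=1 q=1 x=1 n0=0 u=0 clk=0

3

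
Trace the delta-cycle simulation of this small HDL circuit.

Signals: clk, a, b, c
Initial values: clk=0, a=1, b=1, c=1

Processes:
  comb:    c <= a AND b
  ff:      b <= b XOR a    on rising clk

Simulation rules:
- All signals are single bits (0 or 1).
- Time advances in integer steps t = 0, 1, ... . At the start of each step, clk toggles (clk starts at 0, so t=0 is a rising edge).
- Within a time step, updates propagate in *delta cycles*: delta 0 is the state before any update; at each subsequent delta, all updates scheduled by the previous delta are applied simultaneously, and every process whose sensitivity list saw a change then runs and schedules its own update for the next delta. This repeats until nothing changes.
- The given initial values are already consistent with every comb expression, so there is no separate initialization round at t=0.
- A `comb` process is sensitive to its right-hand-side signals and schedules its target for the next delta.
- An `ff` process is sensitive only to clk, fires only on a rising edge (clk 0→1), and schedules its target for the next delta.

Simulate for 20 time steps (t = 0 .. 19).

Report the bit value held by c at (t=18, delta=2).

0

[bits: b,a,c,clk]
t=0: Δ0=1110 Δ1=1111 Δ2=0111 Δ3=0101 | 3Δ
t=1: Δ0=0101 Δ1=0100 | 1Δ
t=2: Δ0=0100 Δ1=0101 Δ2=1101 Δ3=1111 | 3Δ
t=3: Δ0=1111 Δ1=1110 | 1Δ
t=4: Δ0=1110 Δ1=1111 Δ2=0111 Δ3=0101 | 3Δ
t=5: Δ0=0101 Δ1=0100 | 1Δ
t=6: Δ0=0100 Δ1=0101 Δ2=1101 Δ3=1111 | 3Δ
t=7: Δ0=1111 Δ1=1110 | 1Δ
t=8: Δ0=1110 Δ1=1111 Δ2=0111 Δ3=0101 | 3Δ
t=9: Δ0=0101 Δ1=0100 | 1Δ
t=10: Δ0=0100 Δ1=0101 Δ2=1101 Δ3=1111 | 3Δ
t=11: Δ0=1111 Δ1=1110 | 1Δ
t=12: Δ0=1110 Δ1=1111 Δ2=0111 Δ3=0101 | 3Δ
t=13: Δ0=0101 Δ1=0100 | 1Δ
t=14: Δ0=0100 Δ1=0101 Δ2=1101 Δ3=1111 | 3Δ
t=15: Δ0=1111 Δ1=1110 | 1Δ
t=16: Δ0=1110 Δ1=1111 Δ2=0111 Δ3=0101 | 3Δ
t=17: Δ0=0101 Δ1=0100 | 1Δ
t=18: Δ0=0100 Δ1=0101 Δ2=1101 Δ3=1111 | 3Δ
t=19: Δ0=1111 Δ1=1110 | 1Δ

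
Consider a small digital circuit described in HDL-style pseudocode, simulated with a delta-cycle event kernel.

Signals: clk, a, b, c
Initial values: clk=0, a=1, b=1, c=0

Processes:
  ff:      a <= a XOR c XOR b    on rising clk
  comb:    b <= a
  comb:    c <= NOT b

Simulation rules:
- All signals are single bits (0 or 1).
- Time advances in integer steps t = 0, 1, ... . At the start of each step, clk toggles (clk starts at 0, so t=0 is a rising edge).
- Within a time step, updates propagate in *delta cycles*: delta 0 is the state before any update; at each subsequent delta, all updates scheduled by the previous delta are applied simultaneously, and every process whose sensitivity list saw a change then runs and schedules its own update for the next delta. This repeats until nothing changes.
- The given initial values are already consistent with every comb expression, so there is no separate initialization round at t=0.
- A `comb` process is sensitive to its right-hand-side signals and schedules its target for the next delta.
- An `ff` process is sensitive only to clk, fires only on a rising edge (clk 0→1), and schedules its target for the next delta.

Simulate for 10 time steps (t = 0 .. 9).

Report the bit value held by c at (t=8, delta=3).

[bits: clk,b,c,a]
t=0: Δ0=0101 Δ1=1101 Δ2=1100 Δ3=1000 Δ4=1010 | 4Δ
t=1: Δ0=1010 Δ1=0010 | 1Δ
t=2: Δ0=0010 Δ1=1010 Δ2=1011 Δ3=1111 Δ4=1101 | 4Δ
t=3: Δ0=1101 Δ1=0101 | 1Δ
t=4: Δ0=0101 Δ1=1101 Δ2=1100 Δ3=1000 Δ4=1010 | 4Δ
t=5: Δ0=1010 Δ1=0010 | 1Δ
t=6: Δ0=0010 Δ1=1010 Δ2=1011 Δ3=1111 Δ4=1101 | 4Δ
t=7: Δ0=1101 Δ1=0101 | 1Δ
t=8: Δ0=0101 Δ1=1101 Δ2=1100 Δ3=1000 Δ4=1010 | 4Δ
t=9: Δ0=1010 Δ1=0010 | 1Δ

0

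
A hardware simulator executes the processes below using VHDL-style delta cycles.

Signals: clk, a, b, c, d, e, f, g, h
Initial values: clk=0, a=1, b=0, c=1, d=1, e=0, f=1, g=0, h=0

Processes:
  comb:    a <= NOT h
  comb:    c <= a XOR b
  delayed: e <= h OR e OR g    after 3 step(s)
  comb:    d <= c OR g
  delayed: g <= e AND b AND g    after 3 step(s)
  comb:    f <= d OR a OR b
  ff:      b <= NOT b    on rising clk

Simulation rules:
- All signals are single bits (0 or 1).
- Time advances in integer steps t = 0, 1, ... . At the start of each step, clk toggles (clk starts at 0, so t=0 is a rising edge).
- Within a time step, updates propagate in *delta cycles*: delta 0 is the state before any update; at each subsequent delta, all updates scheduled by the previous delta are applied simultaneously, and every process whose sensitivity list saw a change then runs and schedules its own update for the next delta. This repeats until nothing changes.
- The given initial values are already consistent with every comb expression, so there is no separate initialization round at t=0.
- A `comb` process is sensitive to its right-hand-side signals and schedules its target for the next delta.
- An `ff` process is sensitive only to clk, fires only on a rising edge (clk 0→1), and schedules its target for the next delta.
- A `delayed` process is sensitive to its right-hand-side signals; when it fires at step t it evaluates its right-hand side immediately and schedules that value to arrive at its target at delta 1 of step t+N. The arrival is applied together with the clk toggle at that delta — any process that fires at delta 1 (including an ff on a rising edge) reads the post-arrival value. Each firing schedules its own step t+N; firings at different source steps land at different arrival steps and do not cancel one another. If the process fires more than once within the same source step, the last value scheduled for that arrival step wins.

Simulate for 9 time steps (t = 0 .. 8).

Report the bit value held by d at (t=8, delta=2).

[bits: e,h,clk,d,b,c,f,a,g]
t=0: Δ0=000101110 Δ1=001101110 Δ2=001111110 Δ3=001110110 Δ4=001010110 | 4Δ
t=1: Δ0=001010110 Δ1=000010110 | 1Δ
t=2: Δ0=000010110 Δ1=001010110 Δ2=001000110 Δ3=001001110 Δ4=001101110 | 4Δ
t=3: Δ0=001101110 Δ1=000101110 | 1Δ
t=4: Δ0=000101110 Δ1=001101110 Δ2=001111110 Δ3=001110110 Δ4=001010110 | 4Δ
t=5: Δ0=001010110 Δ1=000010110 | 1Δ
t=6: Δ0=000010110 Δ1=001010110 Δ2=001000110 Δ3=001001110 Δ4=001101110 | 4Δ
t=7: Δ0=001101110 Δ1=000101110 | 1Δ
t=8: Δ0=000101110 Δ1=001101110 Δ2=001111110 Δ3=001110110 Δ4=001010110 | 4Δ

1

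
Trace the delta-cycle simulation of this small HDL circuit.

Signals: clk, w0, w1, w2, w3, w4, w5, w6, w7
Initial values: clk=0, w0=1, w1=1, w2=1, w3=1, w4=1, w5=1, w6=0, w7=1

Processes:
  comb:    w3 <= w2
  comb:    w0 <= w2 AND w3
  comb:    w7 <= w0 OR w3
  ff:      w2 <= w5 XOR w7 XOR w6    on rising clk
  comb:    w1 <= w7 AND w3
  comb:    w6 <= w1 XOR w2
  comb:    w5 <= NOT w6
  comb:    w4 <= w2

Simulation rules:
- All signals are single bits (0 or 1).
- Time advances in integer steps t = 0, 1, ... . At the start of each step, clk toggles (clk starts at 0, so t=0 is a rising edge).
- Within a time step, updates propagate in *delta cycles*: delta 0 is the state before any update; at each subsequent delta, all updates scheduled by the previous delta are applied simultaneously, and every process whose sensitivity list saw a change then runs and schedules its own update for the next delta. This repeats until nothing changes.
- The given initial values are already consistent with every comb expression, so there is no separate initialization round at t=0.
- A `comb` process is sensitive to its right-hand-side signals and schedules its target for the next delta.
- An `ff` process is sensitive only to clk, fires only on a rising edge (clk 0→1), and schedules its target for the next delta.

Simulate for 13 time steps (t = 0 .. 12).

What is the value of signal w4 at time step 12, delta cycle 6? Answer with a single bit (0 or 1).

0

t=0 Δ0: w1=1 w6=0 clk=0 w7=1 w4=1 w0=1 w2=1 w3=1 w5=1
  Δ1: clk:0→1
  Δ2: w2:1→0
  Δ3: w6:0→1, w4:1→0, w0:1→0, w3:1→0
  Δ4: w1:1→0, w7:1→0, w5:1→0
  Δ5: w6:1→0
  Δ6: w5:0→1
  (6Δ to stable)
t=1 Δ0: w1=0 w6=0 clk=1 w7=0 w4=0 w0=0 w2=0 w3=0 w5=1
  Δ1: clk:1→0
  (1Δ to stable)
t=2 Δ0: w1=0 w6=0 clk=0 w7=0 w4=0 w0=0 w2=0 w3=0 w5=1
  Δ1: clk:0→1
  Δ2: w2:0→1
  Δ3: w6:0→1, w4:0→1, w3:0→1
  Δ4: w7:0→1, w0:0→1, w5:1→0
  Δ5: w1:0→1
  Δ6: w6:1→0
  Δ7: w5:0→1
  (7Δ to stable)
t=3 Δ0: w1=1 w6=0 clk=1 w7=1 w4=1 w0=1 w2=1 w3=1 w5=1
  Δ1: clk:1→0
  (1Δ to stable)
t=4 Δ0: w1=1 w6=0 clk=0 w7=1 w4=1 w0=1 w2=1 w3=1 w5=1
  Δ1: clk:0→1
  Δ2: w2:1→0
  Δ3: w6:0→1, w4:1→0, w0:1→0, w3:1→0
  Δ4: w1:1→0, w7:1→0, w5:1→0
  Δ5: w6:1→0
  Δ6: w5:0→1
  (6Δ to stable)
t=5 Δ0: w1=0 w6=0 clk=1 w7=0 w4=0 w0=0 w2=0 w3=0 w5=1
  Δ1: clk:1→0
  (1Δ to stable)
t=6 Δ0: w1=0 w6=0 clk=0 w7=0 w4=0 w0=0 w2=0 w3=0 w5=1
  Δ1: clk:0→1
  Δ2: w2:0→1
  Δ3: w6:0→1, w4:0→1, w3:0→1
  Δ4: w7:0→1, w0:0→1, w5:1→0
  Δ5: w1:0→1
  Δ6: w6:1→0
  Δ7: w5:0→1
  (7Δ to stable)
t=7 Δ0: w1=1 w6=0 clk=1 w7=1 w4=1 w0=1 w2=1 w3=1 w5=1
  Δ1: clk:1→0
  (1Δ to stable)
t=8 Δ0: w1=1 w6=0 clk=0 w7=1 w4=1 w0=1 w2=1 w3=1 w5=1
  Δ1: clk:0→1
  Δ2: w2:1→0
  Δ3: w6:0→1, w4:1→0, w0:1→0, w3:1→0
  Δ4: w1:1→0, w7:1→0, w5:1→0
  Δ5: w6:1→0
  Δ6: w5:0→1
  (6Δ to stable)
t=9 Δ0: w1=0 w6=0 clk=1 w7=0 w4=0 w0=0 w2=0 w3=0 w5=1
  Δ1: clk:1→0
  (1Δ to stable)
t=10 Δ0: w1=0 w6=0 clk=0 w7=0 w4=0 w0=0 w2=0 w3=0 w5=1
  Δ1: clk:0→1
  Δ2: w2:0→1
  Δ3: w6:0→1, w4:0→1, w3:0→1
  Δ4: w7:0→1, w0:0→1, w5:1→0
  Δ5: w1:0→1
  Δ6: w6:1→0
  Δ7: w5:0→1
  (7Δ to stable)
t=11 Δ0: w1=1 w6=0 clk=1 w7=1 w4=1 w0=1 w2=1 w3=1 w5=1
  Δ1: clk:1→0
  (1Δ to stable)
t=12 Δ0: w1=1 w6=0 clk=0 w7=1 w4=1 w0=1 w2=1 w3=1 w5=1
  Δ1: clk:0→1
  Δ2: w2:1→0
  Δ3: w6:0→1, w4:1→0, w0:1→0, w3:1→0
  Δ4: w1:1→0, w7:1→0, w5:1→0
  Δ5: w6:1→0
  Δ6: w5:0→1
  (6Δ to stable)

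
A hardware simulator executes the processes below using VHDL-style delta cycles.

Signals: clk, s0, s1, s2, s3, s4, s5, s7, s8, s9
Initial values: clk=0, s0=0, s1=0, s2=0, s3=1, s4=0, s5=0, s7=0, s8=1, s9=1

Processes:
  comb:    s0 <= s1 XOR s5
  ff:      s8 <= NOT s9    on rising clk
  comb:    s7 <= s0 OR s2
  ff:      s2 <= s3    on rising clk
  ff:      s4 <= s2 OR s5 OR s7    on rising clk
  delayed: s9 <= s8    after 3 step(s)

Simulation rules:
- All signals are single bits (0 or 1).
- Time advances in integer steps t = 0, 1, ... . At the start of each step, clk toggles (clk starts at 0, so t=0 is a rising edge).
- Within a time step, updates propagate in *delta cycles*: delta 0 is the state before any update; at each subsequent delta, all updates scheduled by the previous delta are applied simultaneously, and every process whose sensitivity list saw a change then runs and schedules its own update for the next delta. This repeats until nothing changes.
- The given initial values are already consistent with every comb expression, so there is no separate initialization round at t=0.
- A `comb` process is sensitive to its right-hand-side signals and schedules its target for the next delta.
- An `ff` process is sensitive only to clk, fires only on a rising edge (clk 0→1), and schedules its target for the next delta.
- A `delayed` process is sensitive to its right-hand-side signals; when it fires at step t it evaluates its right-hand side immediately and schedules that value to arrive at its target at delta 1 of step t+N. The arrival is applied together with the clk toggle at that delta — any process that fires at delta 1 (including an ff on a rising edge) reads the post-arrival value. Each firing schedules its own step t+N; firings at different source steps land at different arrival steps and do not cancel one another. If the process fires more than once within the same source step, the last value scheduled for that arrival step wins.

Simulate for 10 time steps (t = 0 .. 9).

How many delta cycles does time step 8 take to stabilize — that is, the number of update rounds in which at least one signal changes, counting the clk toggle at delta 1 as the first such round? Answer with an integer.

2

t0.Δ0 s3=1 s0=0 s9=1 s5=0 s4=0 clk=0 s7=0 s8=1 s2=0 s1=0
t0.Δ1 s3=1 s0=0 s9=1 s5=0 s4=0 clk=1 s7=0 s8=1 s2=0 s1=0
t0.Δ2 s3=1 s0=0 s9=1 s5=0 s4=0 clk=1 s7=0 s8=0 s2=1 s1=0
t0.Δ3 s3=1 s0=0 s9=1 s5=0 s4=0 clk=1 s7=1 s8=0 s2=1 s1=0
t1.Δ0 s3=1 s0=0 s9=1 s5=0 s4=0 clk=1 s7=1 s8=0 s2=1 s1=0
t1.Δ1 s3=1 s0=0 s9=1 s5=0 s4=0 clk=0 s7=1 s8=0 s2=1 s1=0
t2.Δ0 s3=1 s0=0 s9=1 s5=0 s4=0 clk=0 s7=1 s8=0 s2=1 s1=0
t2.Δ1 s3=1 s0=0 s9=1 s5=0 s4=0 clk=1 s7=1 s8=0 s2=1 s1=0
t2.Δ2 s3=1 s0=0 s9=1 s5=0 s4=1 clk=1 s7=1 s8=0 s2=1 s1=0
t3.Δ0 s3=1 s0=0 s9=1 s5=0 s4=1 clk=1 s7=1 s8=0 s2=1 s1=0
t3.Δ1 s3=1 s0=0 s9=0 s5=0 s4=1 clk=0 s7=1 s8=0 s2=1 s1=0
t4.Δ0 s3=1 s0=0 s9=0 s5=0 s4=1 clk=0 s7=1 s8=0 s2=1 s1=0
t4.Δ1 s3=1 s0=0 s9=0 s5=0 s4=1 clk=1 s7=1 s8=0 s2=1 s1=0
t4.Δ2 s3=1 s0=0 s9=0 s5=0 s4=1 clk=1 s7=1 s8=1 s2=1 s1=0
t5.Δ0 s3=1 s0=0 s9=0 s5=0 s4=1 clk=1 s7=1 s8=1 s2=1 s1=0
t5.Δ1 s3=1 s0=0 s9=0 s5=0 s4=1 clk=0 s7=1 s8=1 s2=1 s1=0
t6.Δ0 s3=1 s0=0 s9=0 s5=0 s4=1 clk=0 s7=1 s8=1 s2=1 s1=0
t6.Δ1 s3=1 s0=0 s9=0 s5=0 s4=1 clk=1 s7=1 s8=1 s2=1 s1=0
t7.Δ0 s3=1 s0=0 s9=0 s5=0 s4=1 clk=1 s7=1 s8=1 s2=1 s1=0
t7.Δ1 s3=1 s0=0 s9=1 s5=0 s4=1 clk=0 s7=1 s8=1 s2=1 s1=0
t8.Δ0 s3=1 s0=0 s9=1 s5=0 s4=1 clk=0 s7=1 s8=1 s2=1 s1=0
t8.Δ1 s3=1 s0=0 s9=1 s5=0 s4=1 clk=1 s7=1 s8=1 s2=1 s1=0
t8.Δ2 s3=1 s0=0 s9=1 s5=0 s4=1 clk=1 s7=1 s8=0 s2=1 s1=0
t9.Δ0 s3=1 s0=0 s9=1 s5=0 s4=1 clk=1 s7=1 s8=0 s2=1 s1=0
t9.Δ1 s3=1 s0=0 s9=1 s5=0 s4=1 clk=0 s7=1 s8=0 s2=1 s1=0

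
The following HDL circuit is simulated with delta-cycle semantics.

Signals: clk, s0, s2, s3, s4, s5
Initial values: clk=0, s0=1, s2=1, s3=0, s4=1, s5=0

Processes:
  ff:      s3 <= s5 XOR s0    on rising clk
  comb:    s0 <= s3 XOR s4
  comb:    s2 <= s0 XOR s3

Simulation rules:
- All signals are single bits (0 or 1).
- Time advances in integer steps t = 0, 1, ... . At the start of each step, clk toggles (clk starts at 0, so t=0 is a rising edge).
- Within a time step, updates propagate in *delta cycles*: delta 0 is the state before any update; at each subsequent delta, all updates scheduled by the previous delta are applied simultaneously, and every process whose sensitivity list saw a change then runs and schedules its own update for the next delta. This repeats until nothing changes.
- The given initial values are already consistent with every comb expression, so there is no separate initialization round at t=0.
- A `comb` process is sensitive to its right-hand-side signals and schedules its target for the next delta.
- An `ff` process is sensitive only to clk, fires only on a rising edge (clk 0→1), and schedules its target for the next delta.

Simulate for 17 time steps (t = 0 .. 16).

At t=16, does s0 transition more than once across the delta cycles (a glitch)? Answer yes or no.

t=0 Δ0: s4=1 s3=0 clk=0 s0=1 s5=0 s2=1
  Δ1: clk:0→1
  Δ2: s3:0→1
  Δ3: s0:1→0, s2:1→0
  Δ4: s2:0→1
  (4Δ to stable)
t=1 Δ0: s4=1 s3=1 clk=1 s0=0 s5=0 s2=1
  Δ1: clk:1→0
  (1Δ to stable)
t=2 Δ0: s4=1 s3=1 clk=0 s0=0 s5=0 s2=1
  Δ1: clk:0→1
  Δ2: s3:1→0
  Δ3: s0:0→1, s2:1→0
  Δ4: s2:0→1
  (4Δ to stable)
t=3 Δ0: s4=1 s3=0 clk=1 s0=1 s5=0 s2=1
  Δ1: clk:1→0
  (1Δ to stable)
t=4 Δ0: s4=1 s3=0 clk=0 s0=1 s5=0 s2=1
  Δ1: clk:0→1
  Δ2: s3:0→1
  Δ3: s0:1→0, s2:1→0
  Δ4: s2:0→1
  (4Δ to stable)
t=5 Δ0: s4=1 s3=1 clk=1 s0=0 s5=0 s2=1
  Δ1: clk:1→0
  (1Δ to stable)
t=6 Δ0: s4=1 s3=1 clk=0 s0=0 s5=0 s2=1
  Δ1: clk:0→1
  Δ2: s3:1→0
  Δ3: s0:0→1, s2:1→0
  Δ4: s2:0→1
  (4Δ to stable)
t=7 Δ0: s4=1 s3=0 clk=1 s0=1 s5=0 s2=1
  Δ1: clk:1→0
  (1Δ to stable)
t=8 Δ0: s4=1 s3=0 clk=0 s0=1 s5=0 s2=1
  Δ1: clk:0→1
  Δ2: s3:0→1
  Δ3: s0:1→0, s2:1→0
  Δ4: s2:0→1
  (4Δ to stable)
t=9 Δ0: s4=1 s3=1 clk=1 s0=0 s5=0 s2=1
  Δ1: clk:1→0
  (1Δ to stable)
t=10 Δ0: s4=1 s3=1 clk=0 s0=0 s5=0 s2=1
  Δ1: clk:0→1
  Δ2: s3:1→0
  Δ3: s0:0→1, s2:1→0
  Δ4: s2:0→1
  (4Δ to stable)
t=11 Δ0: s4=1 s3=0 clk=1 s0=1 s5=0 s2=1
  Δ1: clk:1→0
  (1Δ to stable)
t=12 Δ0: s4=1 s3=0 clk=0 s0=1 s5=0 s2=1
  Δ1: clk:0→1
  Δ2: s3:0→1
  Δ3: s0:1→0, s2:1→0
  Δ4: s2:0→1
  (4Δ to stable)
t=13 Δ0: s4=1 s3=1 clk=1 s0=0 s5=0 s2=1
  Δ1: clk:1→0
  (1Δ to stable)
t=14 Δ0: s4=1 s3=1 clk=0 s0=0 s5=0 s2=1
  Δ1: clk:0→1
  Δ2: s3:1→0
  Δ3: s0:0→1, s2:1→0
  Δ4: s2:0→1
  (4Δ to stable)
t=15 Δ0: s4=1 s3=0 clk=1 s0=1 s5=0 s2=1
  Δ1: clk:1→0
  (1Δ to stable)
t=16 Δ0: s4=1 s3=0 clk=0 s0=1 s5=0 s2=1
  Δ1: clk:0→1
  Δ2: s3:0→1
  Δ3: s0:1→0, s2:1→0
  Δ4: s2:0→1
  (4Δ to stable)

no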